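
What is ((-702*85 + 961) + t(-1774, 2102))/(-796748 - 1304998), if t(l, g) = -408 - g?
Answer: 2111/72474 ≈ 0.029128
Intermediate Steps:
((-702*85 + 961) + t(-1774, 2102))/(-796748 - 1304998) = ((-702*85 + 961) + (-408 - 1*2102))/(-796748 - 1304998) = ((-59670 + 961) + (-408 - 2102))/(-2101746) = (-58709 - 2510)*(-1/2101746) = -61219*(-1/2101746) = 2111/72474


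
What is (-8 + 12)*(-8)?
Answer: -32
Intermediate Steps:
(-8 + 12)*(-8) = 4*(-8) = -32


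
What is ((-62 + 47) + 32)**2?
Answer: 289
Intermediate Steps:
((-62 + 47) + 32)**2 = (-15 + 32)**2 = 17**2 = 289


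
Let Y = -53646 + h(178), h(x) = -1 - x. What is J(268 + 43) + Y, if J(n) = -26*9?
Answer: -54059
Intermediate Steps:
J(n) = -234
Y = -53825 (Y = -53646 + (-1 - 1*178) = -53646 + (-1 - 178) = -53646 - 179 = -53825)
J(268 + 43) + Y = -234 - 53825 = -54059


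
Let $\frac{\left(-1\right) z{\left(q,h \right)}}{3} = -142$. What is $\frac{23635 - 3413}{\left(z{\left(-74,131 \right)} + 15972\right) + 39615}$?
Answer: $\frac{20222}{56013} \approx 0.36102$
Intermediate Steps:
$z{\left(q,h \right)} = 426$ ($z{\left(q,h \right)} = \left(-3\right) \left(-142\right) = 426$)
$\frac{23635 - 3413}{\left(z{\left(-74,131 \right)} + 15972\right) + 39615} = \frac{23635 - 3413}{\left(426 + 15972\right) + 39615} = \frac{23635 + \left(-12745 + 9332\right)}{16398 + 39615} = \frac{23635 - 3413}{56013} = 20222 \cdot \frac{1}{56013} = \frac{20222}{56013}$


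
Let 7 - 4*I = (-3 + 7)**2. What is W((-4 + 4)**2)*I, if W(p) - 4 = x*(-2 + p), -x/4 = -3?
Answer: 45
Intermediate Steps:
x = 12 (x = -4*(-3) = 12)
I = -9/4 (I = 7/4 - (-3 + 7)**2/4 = 7/4 - 1/4*4**2 = 7/4 - 1/4*16 = 7/4 - 4 = -9/4 ≈ -2.2500)
W(p) = -20 + 12*p (W(p) = 4 + 12*(-2 + p) = 4 + (-24 + 12*p) = -20 + 12*p)
W((-4 + 4)**2)*I = (-20 + 12*(-4 + 4)**2)*(-9/4) = (-20 + 12*0**2)*(-9/4) = (-20 + 12*0)*(-9/4) = (-20 + 0)*(-9/4) = -20*(-9/4) = 45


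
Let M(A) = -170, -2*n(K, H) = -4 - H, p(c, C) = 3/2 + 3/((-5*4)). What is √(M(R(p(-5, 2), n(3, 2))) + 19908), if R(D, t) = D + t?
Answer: √19738 ≈ 140.49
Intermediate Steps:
p(c, C) = 27/20 (p(c, C) = 3*(½) + 3/(-20) = 3/2 + 3*(-1/20) = 3/2 - 3/20 = 27/20)
n(K, H) = 2 + H/2 (n(K, H) = -(-4 - H)/2 = 2 + H/2)
√(M(R(p(-5, 2), n(3, 2))) + 19908) = √(-170 + 19908) = √19738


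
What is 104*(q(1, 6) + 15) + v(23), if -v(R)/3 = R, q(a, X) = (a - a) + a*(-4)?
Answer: 1075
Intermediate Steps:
q(a, X) = -4*a (q(a, X) = 0 - 4*a = -4*a)
v(R) = -3*R
104*(q(1, 6) + 15) + v(23) = 104*(-4*1 + 15) - 3*23 = 104*(-4 + 15) - 69 = 104*11 - 69 = 1144 - 69 = 1075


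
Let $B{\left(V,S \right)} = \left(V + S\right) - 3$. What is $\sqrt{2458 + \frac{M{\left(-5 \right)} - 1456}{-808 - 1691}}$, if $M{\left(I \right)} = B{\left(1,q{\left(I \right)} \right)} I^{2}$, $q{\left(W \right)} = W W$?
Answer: $\frac{\sqrt{313314573}}{357} \approx 49.582$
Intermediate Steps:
$q{\left(W \right)} = W^{2}$
$B{\left(V,S \right)} = -3 + S + V$ ($B{\left(V,S \right)} = \left(S + V\right) - 3 = -3 + S + V$)
$M{\left(I \right)} = I^{2} \left(-2 + I^{2}\right)$ ($M{\left(I \right)} = \left(-3 + I^{2} + 1\right) I^{2} = \left(-2 + I^{2}\right) I^{2} = I^{2} \left(-2 + I^{2}\right)$)
$\sqrt{2458 + \frac{M{\left(-5 \right)} - 1456}{-808 - 1691}} = \sqrt{2458 + \frac{\left(-5\right)^{2} \left(-2 + \left(-5\right)^{2}\right) - 1456}{-808 - 1691}} = \sqrt{2458 + \frac{25 \left(-2 + 25\right) - 1456}{-2499}} = \sqrt{2458 + \left(25 \cdot 23 - 1456\right) \left(- \frac{1}{2499}\right)} = \sqrt{2458 + \left(575 - 1456\right) \left(- \frac{1}{2499}\right)} = \sqrt{2458 - - \frac{881}{2499}} = \sqrt{2458 + \frac{881}{2499}} = \sqrt{\frac{6143423}{2499}} = \frac{\sqrt{313314573}}{357}$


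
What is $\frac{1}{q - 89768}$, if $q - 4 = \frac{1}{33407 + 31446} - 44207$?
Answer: $- \frac{64853}{8688421262} \approx -7.4643 \cdot 10^{-6}$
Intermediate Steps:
$q = - \frac{2866697158}{64853}$ ($q = 4 - \left(44207 - \frac{1}{33407 + 31446}\right) = 4 - \left(44207 - \frac{1}{64853}\right) = 4 + \left(\frac{1}{64853} - 44207\right) = 4 - \frac{2866956570}{64853} = - \frac{2866697158}{64853} \approx -44203.0$)
$\frac{1}{q - 89768} = \frac{1}{- \frac{2866697158}{64853} - 89768} = \frac{1}{- \frac{8688421262}{64853}} = - \frac{64853}{8688421262}$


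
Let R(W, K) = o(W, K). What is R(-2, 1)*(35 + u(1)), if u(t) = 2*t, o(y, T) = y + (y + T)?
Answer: -111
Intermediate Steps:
o(y, T) = T + 2*y (o(y, T) = y + (T + y) = T + 2*y)
R(W, K) = K + 2*W
R(-2, 1)*(35 + u(1)) = (1 + 2*(-2))*(35 + 2*1) = (1 - 4)*(35 + 2) = -3*37 = -111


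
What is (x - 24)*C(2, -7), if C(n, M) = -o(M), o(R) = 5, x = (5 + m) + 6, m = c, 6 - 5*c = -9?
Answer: 50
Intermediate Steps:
c = 3 (c = 6/5 - ⅕*(-9) = 6/5 + 9/5 = 3)
m = 3
x = 14 (x = (5 + 3) + 6 = 8 + 6 = 14)
C(n, M) = -5 (C(n, M) = -1*5 = -5)
(x - 24)*C(2, -7) = (14 - 24)*(-5) = -10*(-5) = 50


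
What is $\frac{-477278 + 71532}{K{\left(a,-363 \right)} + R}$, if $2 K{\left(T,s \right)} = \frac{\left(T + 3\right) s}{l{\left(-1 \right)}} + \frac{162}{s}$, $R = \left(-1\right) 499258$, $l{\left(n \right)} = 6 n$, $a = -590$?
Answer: $\frac{196381064}{250235247} \approx 0.78479$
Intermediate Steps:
$R = -499258$
$K{\left(T,s \right)} = \frac{81}{s} - \frac{s \left(3 + T\right)}{12}$ ($K{\left(T,s \right)} = \frac{\frac{\left(T + 3\right) s}{6 \left(-1\right)} + \frac{162}{s}}{2} = \frac{\frac{\left(3 + T\right) s}{-6} + \frac{162}{s}}{2} = \frac{s \left(3 + T\right) \left(- \frac{1}{6}\right) + \frac{162}{s}}{2} = \frac{- \frac{s \left(3 + T\right)}{6} + \frac{162}{s}}{2} = \frac{\frac{162}{s} - \frac{s \left(3 + T\right)}{6}}{2} = \frac{81}{s} - \frac{s \left(3 + T\right)}{12}$)
$\frac{-477278 + 71532}{K{\left(a,-363 \right)} + R} = \frac{-477278 + 71532}{\frac{972 - \left(-363\right)^{2} \left(3 - 590\right)}{12 \left(-363\right)} - 499258} = - \frac{405746}{\frac{1}{12} \left(- \frac{1}{363}\right) \left(972 - 131769 \left(-587\right)\right) - 499258} = - \frac{405746}{\frac{1}{12} \left(- \frac{1}{363}\right) \left(972 + 77348403\right) - 499258} = - \frac{405746}{\frac{1}{12} \left(- \frac{1}{363}\right) 77349375 - 499258} = - \frac{405746}{- \frac{8594375}{484} - 499258} = - \frac{405746}{- \frac{250235247}{484}} = \left(-405746\right) \left(- \frac{484}{250235247}\right) = \frac{196381064}{250235247}$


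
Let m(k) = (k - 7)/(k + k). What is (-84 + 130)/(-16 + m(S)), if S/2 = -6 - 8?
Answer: -368/123 ≈ -2.9919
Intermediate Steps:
S = -28 (S = 2*(-6 - 8) = 2*(-14) = -28)
m(k) = (-7 + k)/(2*k) (m(k) = (-7 + k)/((2*k)) = (-7 + k)*(1/(2*k)) = (-7 + k)/(2*k))
(-84 + 130)/(-16 + m(S)) = (-84 + 130)/(-16 + (1/2)*(-7 - 28)/(-28)) = 46/(-16 + (1/2)*(-1/28)*(-35)) = 46/(-16 + 5/8) = 46/(-123/8) = 46*(-8/123) = -368/123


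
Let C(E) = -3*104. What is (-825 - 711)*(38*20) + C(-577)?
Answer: -1167672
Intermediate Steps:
C(E) = -312
(-825 - 711)*(38*20) + C(-577) = (-825 - 711)*(38*20) - 312 = -1536*760 - 312 = -1167360 - 312 = -1167672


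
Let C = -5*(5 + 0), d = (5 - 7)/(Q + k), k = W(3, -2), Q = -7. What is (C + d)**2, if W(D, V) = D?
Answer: 2401/4 ≈ 600.25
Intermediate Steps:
k = 3
d = 1/2 (d = (5 - 7)/(-7 + 3) = -2/(-4) = -2*(-1/4) = 1/2 ≈ 0.50000)
C = -25 (C = -5*5 = -25)
(C + d)**2 = (-25 + 1/2)**2 = (-49/2)**2 = 2401/4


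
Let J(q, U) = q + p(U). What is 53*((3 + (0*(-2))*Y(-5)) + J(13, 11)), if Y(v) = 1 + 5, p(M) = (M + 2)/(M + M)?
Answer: 19345/22 ≈ 879.32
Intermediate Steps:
p(M) = (2 + M)/(2*M) (p(M) = (2 + M)/((2*M)) = (2 + M)*(1/(2*M)) = (2 + M)/(2*M))
Y(v) = 6
J(q, U) = q + (2 + U)/(2*U)
53*((3 + (0*(-2))*Y(-5)) + J(13, 11)) = 53*((3 + (0*(-2))*6) + (½ + 13 + 1/11)) = 53*((3 + 0*6) + (½ + 13 + 1/11)) = 53*((3 + 0) + 299/22) = 53*(3 + 299/22) = 53*(365/22) = 19345/22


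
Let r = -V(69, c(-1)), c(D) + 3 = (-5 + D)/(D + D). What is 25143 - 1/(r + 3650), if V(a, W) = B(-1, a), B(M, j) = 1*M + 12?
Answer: 91495376/3639 ≈ 25143.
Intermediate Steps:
c(D) = -3 + (-5 + D)/(2*D) (c(D) = -3 + (-5 + D)/(D + D) = -3 + (-5 + D)/((2*D)) = -3 + (-5 + D)*(1/(2*D)) = -3 + (-5 + D)/(2*D))
B(M, j) = 12 + M (B(M, j) = M + 12 = 12 + M)
V(a, W) = 11 (V(a, W) = 12 - 1 = 11)
r = -11 (r = -1*11 = -11)
25143 - 1/(r + 3650) = 25143 - 1/(-11 + 3650) = 25143 - 1/3639 = 91495376/3639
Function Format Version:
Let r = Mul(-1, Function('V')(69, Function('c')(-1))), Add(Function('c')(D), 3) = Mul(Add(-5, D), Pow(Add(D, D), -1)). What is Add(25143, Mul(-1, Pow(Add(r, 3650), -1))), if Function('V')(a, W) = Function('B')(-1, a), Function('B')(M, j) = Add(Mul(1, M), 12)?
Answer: Rational(91495376, 3639) ≈ 25143.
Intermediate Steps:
Function('c')(D) = Add(-3, Mul(Rational(1, 2), Pow(D, -1), Add(-5, D))) (Function('c')(D) = Add(-3, Mul(Add(-5, D), Pow(Add(D, D), -1))) = Add(-3, Mul(Add(-5, D), Pow(Mul(2, D), -1))) = Add(-3, Mul(Add(-5, D), Mul(Rational(1, 2), Pow(D, -1)))) = Add(-3, Mul(Rational(1, 2), Pow(D, -1), Add(-5, D))))
Function('B')(M, j) = Add(12, M) (Function('B')(M, j) = Add(M, 12) = Add(12, M))
Function('V')(a, W) = 11 (Function('V')(a, W) = Add(12, -1) = 11)
r = -11 (r = Mul(-1, 11) = -11)
Add(25143, Mul(-1, Pow(Add(r, 3650), -1))) = Add(25143, Mul(-1, Pow(Add(-11, 3650), -1))) = Add(25143, Mul(-1, Pow(3639, -1))) = Add(25143, Mul(-1, Rational(1, 3639))) = Add(25143, Rational(-1, 3639)) = Rational(91495376, 3639)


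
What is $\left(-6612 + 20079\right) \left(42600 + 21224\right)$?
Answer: $859517808$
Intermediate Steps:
$\left(-6612 + 20079\right) \left(42600 + 21224\right) = 13467 \cdot 63824 = 859517808$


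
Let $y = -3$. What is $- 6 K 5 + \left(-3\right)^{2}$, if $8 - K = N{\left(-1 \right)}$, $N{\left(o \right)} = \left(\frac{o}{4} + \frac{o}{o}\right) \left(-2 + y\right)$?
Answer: $- \frac{687}{2} \approx -343.5$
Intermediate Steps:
$N{\left(o \right)} = -5 - \frac{5 o}{4}$ ($N{\left(o \right)} = \left(\frac{o}{4} + \frac{o}{o}\right) \left(-2 - 3\right) = \left(o \frac{1}{4} + 1\right) \left(-5\right) = \left(\frac{o}{4} + 1\right) \left(-5\right) = \left(1 + \frac{o}{4}\right) \left(-5\right) = -5 - \frac{5 o}{4}$)
$K = \frac{47}{4}$ ($K = 8 - \left(-5 - - \frac{5}{4}\right) = 8 - \left(-5 + \frac{5}{4}\right) = 8 - - \frac{15}{4} = 8 + \frac{15}{4} = \frac{47}{4} \approx 11.75$)
$- 6 K 5 + \left(-3\right)^{2} = - 6 \cdot \frac{47}{4} \cdot 5 + \left(-3\right)^{2} = \left(-6\right) \frac{235}{4} + 9 = - \frac{705}{2} + 9 = - \frac{687}{2}$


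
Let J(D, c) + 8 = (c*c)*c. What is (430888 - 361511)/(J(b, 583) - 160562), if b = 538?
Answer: 69377/197994717 ≈ 0.00035040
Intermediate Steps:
J(D, c) = -8 + c³ (J(D, c) = -8 + (c*c)*c = -8 + c²*c = -8 + c³)
(430888 - 361511)/(J(b, 583) - 160562) = (430888 - 361511)/((-8 + 583³) - 160562) = 69377/((-8 + 198155287) - 160562) = 69377/(198155279 - 160562) = 69377/197994717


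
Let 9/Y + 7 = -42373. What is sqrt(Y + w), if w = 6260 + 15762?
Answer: sqrt(9888232458845)/21190 ≈ 148.40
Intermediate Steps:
Y = -9/42380 (Y = 9/(-7 - 42373) = 9/(-42380) = 9*(-1/42380) = -9/42380 ≈ -0.00021236)
w = 22022
sqrt(Y + w) = sqrt(-9/42380 + 22022) = sqrt(933292351/42380) = sqrt(9888232458845)/21190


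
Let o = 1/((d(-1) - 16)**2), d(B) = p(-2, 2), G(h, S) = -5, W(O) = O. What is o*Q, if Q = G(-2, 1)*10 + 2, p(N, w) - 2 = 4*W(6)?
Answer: -12/25 ≈ -0.48000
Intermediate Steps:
p(N, w) = 26 (p(N, w) = 2 + 4*6 = 2 + 24 = 26)
d(B) = 26
Q = -48 (Q = -5*10 + 2 = -50 + 2 = -48)
o = 1/100 (o = 1/((26 - 16)**2) = 1/(10**2) = 1/100 ≈ 0.010000)
o*Q = (1/100)*(-48) = -12/25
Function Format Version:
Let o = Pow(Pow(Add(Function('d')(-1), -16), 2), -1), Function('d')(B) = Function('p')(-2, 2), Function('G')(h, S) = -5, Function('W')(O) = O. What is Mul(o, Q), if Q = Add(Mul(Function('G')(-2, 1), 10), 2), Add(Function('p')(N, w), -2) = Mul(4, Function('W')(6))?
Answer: Rational(-12, 25) ≈ -0.48000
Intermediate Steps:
Function('p')(N, w) = 26 (Function('p')(N, w) = Add(2, Mul(4, 6)) = Add(2, 24) = 26)
Function('d')(B) = 26
Q = -48 (Q = Add(Mul(-5, 10), 2) = Add(-50, 2) = -48)
o = Rational(1, 100) (o = Pow(Pow(Add(26, -16), 2), -1) = Pow(Pow(10, 2), -1) = Pow(100, -1) = Rational(1, 100) ≈ 0.010000)
Mul(o, Q) = Mul(Rational(1, 100), -48) = Rational(-12, 25)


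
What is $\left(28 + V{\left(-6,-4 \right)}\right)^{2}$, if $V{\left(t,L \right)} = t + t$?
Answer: $256$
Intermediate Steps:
$V{\left(t,L \right)} = 2 t$
$\left(28 + V{\left(-6,-4 \right)}\right)^{2} = \left(28 + 2 \left(-6\right)\right)^{2} = \left(28 - 12\right)^{2} = 16^{2} = 256$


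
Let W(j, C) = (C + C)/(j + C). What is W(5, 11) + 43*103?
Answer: 35443/8 ≈ 4430.4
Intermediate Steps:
W(j, C) = 2*C/(C + j) (W(j, C) = (2*C)/(C + j) = 2*C/(C + j))
W(5, 11) + 43*103 = 2*11/(11 + 5) + 43*103 = 2*11/16 + 4429 = 2*11*(1/16) + 4429 = 11/8 + 4429 = 35443/8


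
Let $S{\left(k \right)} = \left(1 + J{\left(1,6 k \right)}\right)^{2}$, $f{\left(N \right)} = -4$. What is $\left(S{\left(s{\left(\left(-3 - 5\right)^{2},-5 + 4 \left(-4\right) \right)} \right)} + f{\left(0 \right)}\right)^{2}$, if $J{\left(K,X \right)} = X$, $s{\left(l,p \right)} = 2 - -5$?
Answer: $3404025$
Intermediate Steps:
$s{\left(l,p \right)} = 7$ ($s{\left(l,p \right)} = 2 + 5 = 7$)
$S{\left(k \right)} = \left(1 + 6 k\right)^{2}$
$\left(S{\left(s{\left(\left(-3 - 5\right)^{2},-5 + 4 \left(-4\right) \right)} \right)} + f{\left(0 \right)}\right)^{2} = \left(\left(1 + 6 \cdot 7\right)^{2} - 4\right)^{2} = \left(\left(1 + 42\right)^{2} - 4\right)^{2} = \left(43^{2} - 4\right)^{2} = \left(1849 - 4\right)^{2} = 1845^{2} = 3404025$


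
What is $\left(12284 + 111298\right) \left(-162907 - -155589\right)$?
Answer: $-904373076$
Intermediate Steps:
$\left(12284 + 111298\right) \left(-162907 - -155589\right) = 123582 \left(-162907 + 155589\right) = 123582 \left(-7318\right) = -904373076$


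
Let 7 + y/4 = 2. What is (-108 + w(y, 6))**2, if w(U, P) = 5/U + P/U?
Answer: 4713241/400 ≈ 11783.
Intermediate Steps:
y = -20 (y = -28 + 4*2 = -28 + 8 = -20)
(-108 + w(y, 6))**2 = (-108 + (5 + 6)/(-20))**2 = (-108 - 1/20*11)**2 = (-108 - 11/20)**2 = (-2171/20)**2 = 4713241/400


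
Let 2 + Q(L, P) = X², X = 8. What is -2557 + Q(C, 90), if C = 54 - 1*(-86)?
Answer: -2495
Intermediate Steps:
C = 140 (C = 54 + 86 = 140)
Q(L, P) = 62 (Q(L, P) = -2 + 8² = -2 + 64 = 62)
-2557 + Q(C, 90) = -2557 + 62 = -2495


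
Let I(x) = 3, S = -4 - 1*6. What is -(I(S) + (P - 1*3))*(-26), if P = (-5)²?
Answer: 650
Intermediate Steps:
P = 25
S = -10 (S = -4 - 6 = -10)
-(I(S) + (P - 1*3))*(-26) = -(3 + (25 - 1*3))*(-26) = -(3 + (25 - 3))*(-26) = -(3 + 22)*(-26) = -25*(-26) = -1*(-650) = 650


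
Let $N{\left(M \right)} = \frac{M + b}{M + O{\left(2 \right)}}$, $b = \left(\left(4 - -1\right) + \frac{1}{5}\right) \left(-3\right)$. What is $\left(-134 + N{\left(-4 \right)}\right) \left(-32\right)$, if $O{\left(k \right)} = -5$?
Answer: $\frac{189824}{45} \approx 4218.3$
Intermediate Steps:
$b = - \frac{78}{5}$ ($b = \left(\left(4 + 1\right) + \frac{1}{5}\right) \left(-3\right) = \left(5 + \frac{1}{5}\right) \left(-3\right) = \frac{26}{5} \left(-3\right) = - \frac{78}{5} \approx -15.6$)
$N{\left(M \right)} = \frac{- \frac{78}{5} + M}{-5 + M}$ ($N{\left(M \right)} = \frac{M - \frac{78}{5}}{M - 5} = \frac{- \frac{78}{5} + M}{-5 + M}$)
$\left(-134 + N{\left(-4 \right)}\right) \left(-32\right) = \left(-134 + \frac{- \frac{78}{5} - 4}{-5 - 4}\right) \left(-32\right) = \left(-134 + \frac{1}{-9} \left(- \frac{98}{5}\right)\right) \left(-32\right) = \left(-134 - - \frac{98}{45}\right) \left(-32\right) = \left(-134 + \frac{98}{45}\right) \left(-32\right) = \left(- \frac{5932}{45}\right) \left(-32\right) = \frac{189824}{45}$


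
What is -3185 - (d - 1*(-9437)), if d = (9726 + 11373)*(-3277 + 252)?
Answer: 63811853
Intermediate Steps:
d = -63824475 (d = 21099*(-3025) = -63824475)
-3185 - (d - 1*(-9437)) = -3185 - (-63824475 - 1*(-9437)) = -3185 - (-63824475 + 9437) = -3185 - 1*(-63815038) = -3185 + 63815038 = 63811853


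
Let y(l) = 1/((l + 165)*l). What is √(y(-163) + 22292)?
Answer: √2369104266/326 ≈ 149.31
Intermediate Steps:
y(l) = 1/(l*(165 + l)) (y(l) = 1/((165 + l)*l) = 1/(l*(165 + l)))
√(y(-163) + 22292) = √(1/((-163)*(165 - 163)) + 22292) = √(-1/163/2 + 22292) = √(-1/163*½ + 22292) = √(-1/326 + 22292) = √(7267191/326) = √2369104266/326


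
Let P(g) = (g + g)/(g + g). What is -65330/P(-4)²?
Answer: -65330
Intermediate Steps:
P(g) = 1 (P(g) = (2*g)/((2*g)) = (2*g)*(1/(2*g)) = 1)
-65330/P(-4)² = -65330/(1²) = -65330/1 = -65330*1 = -65330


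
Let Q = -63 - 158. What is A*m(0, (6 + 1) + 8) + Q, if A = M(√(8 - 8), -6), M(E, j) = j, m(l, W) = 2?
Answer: -233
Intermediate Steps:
A = -6
Q = -221
A*m(0, (6 + 1) + 8) + Q = -6*2 - 221 = -12 - 221 = -233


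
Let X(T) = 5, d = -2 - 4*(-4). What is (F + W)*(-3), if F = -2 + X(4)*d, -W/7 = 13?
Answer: 69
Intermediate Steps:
d = 14 (d = -2 + 16 = 14)
W = -91 (W = -7*13 = -91)
F = 68 (F = -2 + 5*14 = -2 + 70 = 68)
(F + W)*(-3) = (68 - 91)*(-3) = -23*(-3) = 69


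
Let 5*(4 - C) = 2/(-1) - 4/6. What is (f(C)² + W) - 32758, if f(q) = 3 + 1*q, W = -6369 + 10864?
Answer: -6346406/225 ≈ -28206.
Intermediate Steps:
C = 68/15 (C = 4 - (2/(-1) - 4/6)/5 = 4 - (2*(-1) - 4*⅙)/5 = 4 - (-2 - ⅔)/5 = 4 - ⅕*(-8/3) = 4 + 8/15 = 68/15 ≈ 4.5333)
W = 4495
f(q) = 3 + q
(f(C)² + W) - 32758 = ((3 + 68/15)² + 4495) - 32758 = ((113/15)² + 4495) - 32758 = (12769/225 + 4495) - 32758 = 1024144/225 - 32758 = -6346406/225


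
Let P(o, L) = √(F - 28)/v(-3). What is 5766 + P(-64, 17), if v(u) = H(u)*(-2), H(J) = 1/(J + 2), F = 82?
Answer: 5766 + 3*√6/2 ≈ 5769.7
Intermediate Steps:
H(J) = 1/(2 + J)
v(u) = -2/(2 + u)
P(o, L) = 3*√6/2 (P(o, L) = √(82 - 28)/((-2/(2 - 3))) = √54/((-2/(-1))) = (3*√6)/((-2*(-1))) = (3*√6)/2 = (3*√6)*(½) = 3*√6/2)
5766 + P(-64, 17) = 5766 + 3*√6/2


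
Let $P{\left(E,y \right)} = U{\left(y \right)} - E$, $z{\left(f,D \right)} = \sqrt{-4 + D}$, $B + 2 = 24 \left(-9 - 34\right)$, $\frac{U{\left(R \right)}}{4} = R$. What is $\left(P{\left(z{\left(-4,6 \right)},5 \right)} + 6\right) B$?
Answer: $-26884 + 1034 \sqrt{2} \approx -25422.0$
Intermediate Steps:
$U{\left(R \right)} = 4 R$
$B = -1034$ ($B = -2 + 24 \left(-9 - 34\right) = -2 + 24 \left(-43\right) = -2 - 1032 = -1034$)
$P{\left(E,y \right)} = - E + 4 y$ ($P{\left(E,y \right)} = 4 y - E = - E + 4 y$)
$\left(P{\left(z{\left(-4,6 \right)},5 \right)} + 6\right) B = \left(\left(- \sqrt{-4 + 6} + 4 \cdot 5\right) + 6\right) \left(-1034\right) = \left(\left(- \sqrt{2} + 20\right) + 6\right) \left(-1034\right) = \left(\left(20 - \sqrt{2}\right) + 6\right) \left(-1034\right) = \left(26 - \sqrt{2}\right) \left(-1034\right) = -26884 + 1034 \sqrt{2}$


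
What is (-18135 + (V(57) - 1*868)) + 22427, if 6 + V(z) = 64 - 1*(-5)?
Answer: 3487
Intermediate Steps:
V(z) = 63 (V(z) = -6 + (64 - 1*(-5)) = -6 + (64 + 5) = -6 + 69 = 63)
(-18135 + (V(57) - 1*868)) + 22427 = (-18135 + (63 - 1*868)) + 22427 = (-18135 + (63 - 868)) + 22427 = (-18135 - 805) + 22427 = -18940 + 22427 = 3487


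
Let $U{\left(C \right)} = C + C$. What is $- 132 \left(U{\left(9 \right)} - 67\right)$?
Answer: $6468$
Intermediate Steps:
$U{\left(C \right)} = 2 C$
$- 132 \left(U{\left(9 \right)} - 67\right) = - 132 \left(2 \cdot 9 - 67\right) = - 132 \left(18 - 67\right) = \left(-132\right) \left(-49\right) = 6468$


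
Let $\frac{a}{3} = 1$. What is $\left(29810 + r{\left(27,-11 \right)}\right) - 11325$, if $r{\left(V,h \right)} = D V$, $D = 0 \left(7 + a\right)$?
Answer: $18485$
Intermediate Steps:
$a = 3$ ($a = 3 \cdot 1 = 3$)
$D = 0$ ($D = 0 \left(7 + 3\right) = 0 \cdot 10 = 0$)
$r{\left(V,h \right)} = 0$ ($r{\left(V,h \right)} = 0 V = 0$)
$\left(29810 + r{\left(27,-11 \right)}\right) - 11325 = \left(29810 + 0\right) - 11325 = 29810 - 11325 = 18485$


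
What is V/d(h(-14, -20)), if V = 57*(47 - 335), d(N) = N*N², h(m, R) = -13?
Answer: 16416/2197 ≈ 7.4720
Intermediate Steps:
d(N) = N³
V = -16416 (V = 57*(-288) = -16416)
V/d(h(-14, -20)) = -16416/((-13)³) = -16416/(-2197) = -16416*(-1/2197) = 16416/2197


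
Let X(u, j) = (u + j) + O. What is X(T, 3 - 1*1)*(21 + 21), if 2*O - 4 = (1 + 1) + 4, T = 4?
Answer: 462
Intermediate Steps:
O = 5 (O = 2 + ((1 + 1) + 4)/2 = 2 + (2 + 4)/2 = 2 + (1/2)*6 = 2 + 3 = 5)
X(u, j) = 5 + j + u (X(u, j) = (u + j) + 5 = (j + u) + 5 = 5 + j + u)
X(T, 3 - 1*1)*(21 + 21) = (5 + (3 - 1*1) + 4)*(21 + 21) = (5 + (3 - 1) + 4)*42 = (5 + 2 + 4)*42 = 11*42 = 462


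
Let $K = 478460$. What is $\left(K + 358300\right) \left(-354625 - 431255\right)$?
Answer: $-657592948800$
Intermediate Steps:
$\left(K + 358300\right) \left(-354625 - 431255\right) = \left(478460 + 358300\right) \left(-354625 - 431255\right) = 836760 \left(-785880\right) = -657592948800$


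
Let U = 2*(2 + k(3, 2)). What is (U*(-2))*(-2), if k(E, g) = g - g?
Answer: 16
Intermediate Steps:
k(E, g) = 0
U = 4 (U = 2*(2 + 0) = 2*2 = 4)
(U*(-2))*(-2) = (4*(-2))*(-2) = -8*(-2) = 16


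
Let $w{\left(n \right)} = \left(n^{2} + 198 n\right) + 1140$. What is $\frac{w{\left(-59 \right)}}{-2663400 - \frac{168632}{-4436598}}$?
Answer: $\frac{15663409239}{5908217472284} \approx 0.0026511$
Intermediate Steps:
$w{\left(n \right)} = 1140 + n^{2} + 198 n$
$\frac{w{\left(-59 \right)}}{-2663400 - \frac{168632}{-4436598}} = \frac{1140 + \left(-59\right)^{2} + 198 \left(-59\right)}{-2663400 - \frac{168632}{-4436598}} = \frac{1140 + 3481 - 11682}{-2663400 - - \frac{84316}{2218299}} = - \frac{7061}{-2663400 + \frac{84316}{2218299}} = - \frac{7061}{- \frac{5908217472284}{2218299}} = \left(-7061\right) \left(- \frac{2218299}{5908217472284}\right) = \frac{15663409239}{5908217472284}$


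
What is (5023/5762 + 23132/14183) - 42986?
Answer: -3512716535963/81722446 ≈ -42984.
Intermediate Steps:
(5023/5762 + 23132/14183) - 42986 = 204527793/81722446 - 42986 = -3512716535963/81722446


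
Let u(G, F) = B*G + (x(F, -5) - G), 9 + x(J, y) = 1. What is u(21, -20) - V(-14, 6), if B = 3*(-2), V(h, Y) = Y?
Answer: -161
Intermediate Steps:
x(J, y) = -8 (x(J, y) = -9 + 1 = -8)
B = -6
u(G, F) = -8 - 7*G (u(G, F) = -6*G + (-8 - G) = -8 - 7*G)
u(21, -20) - V(-14, 6) = (-8 - 7*21) - 1*6 = (-8 - 147) - 6 = -155 - 6 = -161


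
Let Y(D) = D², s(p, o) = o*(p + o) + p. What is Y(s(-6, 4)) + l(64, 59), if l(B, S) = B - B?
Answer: 196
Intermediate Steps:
l(B, S) = 0
s(p, o) = p + o*(o + p) (s(p, o) = o*(o + p) + p = p + o*(o + p))
Y(s(-6, 4)) + l(64, 59) = (-6 + 4² + 4*(-6))² + 0 = (-6 + 16 - 24)² + 0 = (-14)² + 0 = 196 + 0 = 196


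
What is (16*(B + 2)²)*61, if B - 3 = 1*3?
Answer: 62464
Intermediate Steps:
B = 6 (B = 3 + 1*3 = 3 + 3 = 6)
(16*(B + 2)²)*61 = (16*(6 + 2)²)*61 = (16*8²)*61 = (16*64)*61 = 1024*61 = 62464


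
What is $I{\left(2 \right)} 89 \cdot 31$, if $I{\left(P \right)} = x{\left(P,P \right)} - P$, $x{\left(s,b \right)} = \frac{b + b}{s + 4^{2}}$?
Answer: $- \frac{44144}{9} \approx -4904.9$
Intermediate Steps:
$x{\left(s,b \right)} = \frac{2 b}{16 + s}$ ($x{\left(s,b \right)} = \frac{2 b}{s + 16} = \frac{2 b}{16 + s}$)
$I{\left(P \right)} = - P + \frac{2 P}{16 + P}$ ($I{\left(P \right)} = \frac{2 P}{16 + P} - P = - P + \frac{2 P}{16 + P}$)
$I{\left(2 \right)} 89 \cdot 31 = \frac{2 \left(-14 - 2\right)}{16 + 2} \cdot 89 \cdot 31 = \frac{2 \left(-14 - 2\right)}{18} \cdot 89 \cdot 31 = 2 \cdot \frac{1}{18} \left(-16\right) 89 \cdot 31 = \left(- \frac{16}{9}\right) 89 \cdot 31 = \left(- \frac{1424}{9}\right) 31 = - \frac{44144}{9}$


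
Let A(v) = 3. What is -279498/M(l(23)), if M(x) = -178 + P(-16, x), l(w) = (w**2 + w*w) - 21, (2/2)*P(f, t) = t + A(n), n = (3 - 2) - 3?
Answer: -139749/431 ≈ -324.24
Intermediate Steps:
n = -2 (n = 1 - 3 = -2)
P(f, t) = 3 + t (P(f, t) = t + 3 = 3 + t)
l(w) = -21 + 2*w**2 (l(w) = (w**2 + w**2) - 21 = 2*w**2 - 21 = -21 + 2*w**2)
M(x) = -175 + x (M(x) = -178 + (3 + x) = -175 + x)
-279498/M(l(23)) = -279498/(-175 + (-21 + 2*23**2)) = -279498/(-175 + (-21 + 2*529)) = -279498/(-175 + (-21 + 1058)) = -279498/(-175 + 1037) = -279498/862 = -279498*1/862 = -139749/431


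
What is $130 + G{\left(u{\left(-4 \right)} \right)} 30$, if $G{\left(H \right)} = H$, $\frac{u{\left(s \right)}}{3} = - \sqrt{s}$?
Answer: $130 - 180 i \approx 130.0 - 180.0 i$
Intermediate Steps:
$u{\left(s \right)} = - 3 \sqrt{s}$ ($u{\left(s \right)} = 3 \left(- \sqrt{s}\right) = - 3 \sqrt{s}$)
$130 + G{\left(u{\left(-4 \right)} \right)} 30 = 130 + - 3 \sqrt{-4} \cdot 30 = 130 + - 3 \cdot 2 i 30 = 130 + - 6 i 30 = 130 - 180 i$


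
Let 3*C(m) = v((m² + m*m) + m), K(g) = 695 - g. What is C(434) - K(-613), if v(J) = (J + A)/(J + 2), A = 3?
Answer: -1479551603/1131444 ≈ -1307.7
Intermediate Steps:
v(J) = (3 + J)/(2 + J) (v(J) = (J + 3)/(J + 2) = (3 + J)/(2 + J))
C(m) = (3 + m + 2*m²)/(3*(2 + m + 2*m²)) (C(m) = ((3 + ((m² + m*m) + m))/(2 + ((m² + m*m) + m)))/3 = ((3 + ((m² + m²) + m))/(2 + ((m² + m²) + m)))/3 = ((3 + (2*m² + m))/(2 + (2*m² + m)))/3 = ((3 + (m + 2*m²))/(2 + (m + 2*m²)))/3 = ((3 + m + 2*m²)/(2 + m + 2*m²))/3 = (3 + m + 2*m²)/(3*(2 + m + 2*m²)))
C(434) - K(-613) = (3 + 434*(1 + 2*434))/(3*(2 + 434*(1 + 2*434))) - (695 - 1*(-613)) = (3 + 434*(1 + 868))/(3*(2 + 434*(1 + 868))) - (695 + 613) = (3 + 434*869)/(3*(2 + 434*869)) - 1*1308 = (3 + 377146)/(3*(2 + 377146)) - 1308 = (⅓)*377149/377148 - 1308 = (⅓)*(1/377148)*377149 - 1308 = 377149/1131444 - 1308 = -1479551603/1131444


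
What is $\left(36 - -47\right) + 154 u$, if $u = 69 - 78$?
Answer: $-1303$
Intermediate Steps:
$u = -9$ ($u = 69 - 78 = -9$)
$\left(36 - -47\right) + 154 u = \left(36 - -47\right) + 154 \left(-9\right) = \left(36 + 47\right) - 1386 = 83 - 1386 = -1303$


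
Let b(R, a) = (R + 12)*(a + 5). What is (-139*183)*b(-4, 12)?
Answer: -3459432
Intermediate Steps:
b(R, a) = (5 + a)*(12 + R) (b(R, a) = (12 + R)*(5 + a) = (5 + a)*(12 + R))
(-139*183)*b(-4, 12) = (-139*183)*(60 + 5*(-4) + 12*12 - 4*12) = -25437*(60 - 20 + 144 - 48) = -25437*136 = -3459432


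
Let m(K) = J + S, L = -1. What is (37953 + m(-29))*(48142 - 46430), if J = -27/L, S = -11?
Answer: 65002928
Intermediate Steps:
J = 27 (J = -27/(-1) = -27*(-1) = 27)
m(K) = 16 (m(K) = 27 - 11 = 16)
(37953 + m(-29))*(48142 - 46430) = (37953 + 16)*(48142 - 46430) = 37969*1712 = 65002928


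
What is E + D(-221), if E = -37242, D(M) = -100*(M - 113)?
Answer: -3842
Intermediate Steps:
D(M) = 11300 - 100*M (D(M) = -100*(-113 + M) = 11300 - 100*M)
E + D(-221) = -37242 + (11300 - 100*(-221)) = -37242 + (11300 + 22100) = -37242 + 33400 = -3842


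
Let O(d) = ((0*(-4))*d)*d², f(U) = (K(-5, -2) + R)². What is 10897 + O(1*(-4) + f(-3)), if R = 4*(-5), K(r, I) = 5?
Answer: 10897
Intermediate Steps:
R = -20
f(U) = 225 (f(U) = (5 - 20)² = (-15)² = 225)
O(d) = 0 (O(d) = (0*d)*d² = 0*d² = 0)
10897 + O(1*(-4) + f(-3)) = 10897 + 0 = 10897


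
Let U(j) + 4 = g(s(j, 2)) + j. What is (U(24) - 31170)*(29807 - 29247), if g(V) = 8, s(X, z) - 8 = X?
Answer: -17439520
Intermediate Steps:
s(X, z) = 8 + X
U(j) = 4 + j (U(j) = -4 + (8 + j) = 4 + j)
(U(24) - 31170)*(29807 - 29247) = ((4 + 24) - 31170)*(29807 - 29247) = (28 - 31170)*560 = -31142*560 = -17439520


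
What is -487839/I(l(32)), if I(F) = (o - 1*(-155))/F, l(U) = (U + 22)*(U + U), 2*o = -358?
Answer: 70248816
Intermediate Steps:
o = -179 (o = (1/2)*(-358) = -179)
l(U) = 2*U*(22 + U) (l(U) = (22 + U)*(2*U) = 2*U*(22 + U))
I(F) = -24/F (I(F) = (-179 - 1*(-155))/F = (-179 + 155)/F = -24/F)
-487839/I(l(32)) = -487839/((-24*1/(64*(22 + 32)))) = -487839/((-24/(2*32*54))) = -487839/((-24/3456)) = -487839/((-24*1/3456)) = -487839/(-1/144) = -487839*(-144) = 70248816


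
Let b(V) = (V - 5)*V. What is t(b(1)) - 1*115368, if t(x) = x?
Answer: -115372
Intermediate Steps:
b(V) = V*(-5 + V) (b(V) = (-5 + V)*V = V*(-5 + V))
t(b(1)) - 1*115368 = 1*(-5 + 1) - 1*115368 = 1*(-4) - 115368 = -4 - 115368 = -115372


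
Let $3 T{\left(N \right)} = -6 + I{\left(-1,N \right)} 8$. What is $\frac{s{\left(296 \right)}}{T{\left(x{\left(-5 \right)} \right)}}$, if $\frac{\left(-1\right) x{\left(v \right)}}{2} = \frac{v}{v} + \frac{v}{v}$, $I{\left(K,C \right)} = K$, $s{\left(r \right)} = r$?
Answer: $- \frac{444}{7} \approx -63.429$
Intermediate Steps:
$x{\left(v \right)} = -4$ ($x{\left(v \right)} = - 2 \left(\frac{v}{v} + \frac{v}{v}\right) = - 2 \left(1 + 1\right) = \left(-2\right) 2 = -4$)
$T{\left(N \right)} = - \frac{14}{3}$ ($T{\left(N \right)} = \frac{-6 - 8}{3} = \frac{1}{3} \left(-14\right) = - \frac{14}{3}$)
$\frac{s{\left(296 \right)}}{T{\left(x{\left(-5 \right)} \right)}} = \frac{296}{- \frac{14}{3}} = 296 \left(- \frac{3}{14}\right) = - \frac{444}{7}$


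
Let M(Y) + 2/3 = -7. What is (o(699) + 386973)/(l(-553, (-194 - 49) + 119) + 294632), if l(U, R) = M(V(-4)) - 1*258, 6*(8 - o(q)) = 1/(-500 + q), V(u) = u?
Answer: 462055313/351473402 ≈ 1.3146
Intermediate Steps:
M(Y) = -23/3 (M(Y) = -2/3 - 7 = -23/3)
o(q) = 8 - 1/(6*(-500 + q))
l(U, R) = -797/3 (l(U, R) = -23/3 - 1*258 = -23/3 - 258 = -797/3)
(o(699) + 386973)/(l(-553, (-194 - 49) + 119) + 294632) = ((-24001 + 48*699)/(6*(-500 + 699)) + 386973)/(-797/3 + 294632) = ((1/6)*(-24001 + 33552)/199 + 386973)/(883099/3) = ((1/6)*(1/199)*9551 + 386973)*(3/883099) = (9551/1194 + 386973)*(3/883099) = (462055313/1194)*(3/883099) = 462055313/351473402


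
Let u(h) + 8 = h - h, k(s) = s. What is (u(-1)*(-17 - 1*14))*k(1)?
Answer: 248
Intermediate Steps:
u(h) = -8 (u(h) = -8 + (h - h) = -8 + 0 = -8)
(u(-1)*(-17 - 1*14))*k(1) = -8*(-17 - 1*14)*1 = -8*(-17 - 14)*1 = -8*(-31)*1 = 248*1 = 248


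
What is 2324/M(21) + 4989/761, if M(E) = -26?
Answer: -819425/9893 ≈ -82.829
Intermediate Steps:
2324/M(21) + 4989/761 = 2324/(-26) + 4989/761 = 2324*(-1/26) + 4989*(1/761) = -1162/13 + 4989/761 = -819425/9893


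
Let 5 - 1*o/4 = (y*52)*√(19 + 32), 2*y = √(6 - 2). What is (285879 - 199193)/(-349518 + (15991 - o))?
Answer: -28913855242/111251394745 - 18030688*√51/111251394745 ≈ -0.26105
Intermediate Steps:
y = 1 (y = √(6 - 2)/2 = √4/2 = (½)*2 = 1)
o = 20 - 208*√51 (o = 20 - 4*1*52*√(19 + 32) = 20 - 208*√51 ≈ -1465.4)
(285879 - 199193)/(-349518 + (15991 - o)) = (285879 - 199193)/(-349518 + (15991 - (20 - 208*√51))) = 86686/(-349518 + (15991 + (-20 + 208*√51))) = 86686/(-349518 + (15971 + 208*√51)) = 86686/(-333547 + 208*√51)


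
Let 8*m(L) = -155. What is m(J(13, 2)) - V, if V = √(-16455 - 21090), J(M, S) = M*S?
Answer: -155/8 - I*√37545 ≈ -19.375 - 193.77*I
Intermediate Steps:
V = I*√37545 (V = √(-37545) = I*√37545 ≈ 193.77*I)
m(L) = -155/8 (m(L) = (⅛)*(-155) = -155/8)
m(J(13, 2)) - V = -155/8 - I*√37545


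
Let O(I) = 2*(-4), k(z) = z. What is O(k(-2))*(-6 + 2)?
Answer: 32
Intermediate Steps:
O(I) = -8
O(k(-2))*(-6 + 2) = -8*(-6 + 2) = -8*(-4) = 32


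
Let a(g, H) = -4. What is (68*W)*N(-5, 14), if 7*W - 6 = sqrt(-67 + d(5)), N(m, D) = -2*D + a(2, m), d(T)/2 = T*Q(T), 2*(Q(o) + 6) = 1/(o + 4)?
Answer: -13056/7 - 2176*I*sqrt(1138)/21 ≈ -1865.1 - 3495.5*I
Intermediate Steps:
Q(o) = -6 + 1/(2*(4 + o)) (Q(o) = -6 + 1/(2*(o + 4)) = -6 + 1/(2*(4 + o)))
d(T) = T*(-47 - 12*T)/(4 + T) (d(T) = 2*(T*((-47 - 12*T)/(2*(4 + T)))) = 2*(T*(-47 - 12*T)/(2*(4 + T))) = T*(-47 - 12*T)/(4 + T))
N(m, D) = -4 - 2*D (N(m, D) = -2*D - 4 = -4 - 2*D)
W = 6/7 + I*sqrt(1138)/21 (W = 6/7 + sqrt(-67 - 1*5*(47 + 12*5)/(4 + 5))/7 = 6/7 + sqrt(-67 - 1*5*(47 + 60)/9)/7 = 6/7 + sqrt(-67 - 1*5*1/9*107)/7 = 6/7 + sqrt(-67 - 535/9)/7 = 6/7 + sqrt(-1138/9)/7 = 6/7 + (I*sqrt(1138)/3)/7 = 6/7 + I*sqrt(1138)/21 ≈ 0.85714 + 1.6064*I)
(68*W)*N(-5, 14) = (68*(6/7 + I*sqrt(1138)/21))*(-4 - 2*14) = (408/7 + 68*I*sqrt(1138)/21)*(-4 - 28) = (408/7 + 68*I*sqrt(1138)/21)*(-32) = -13056/7 - 2176*I*sqrt(1138)/21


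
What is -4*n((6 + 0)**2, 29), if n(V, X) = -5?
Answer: 20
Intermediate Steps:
-4*n((6 + 0)**2, 29) = -4*(-5) = 20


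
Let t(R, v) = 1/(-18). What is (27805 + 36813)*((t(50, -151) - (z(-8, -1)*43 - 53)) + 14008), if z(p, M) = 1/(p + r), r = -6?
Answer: 57253680394/63 ≈ 9.0879e+8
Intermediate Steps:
t(R, v) = -1/18
z(p, M) = 1/(-6 + p) (z(p, M) = 1/(p - 6) = 1/(-6 + p))
(27805 + 36813)*((t(50, -151) - (z(-8, -1)*43 - 53)) + 14008) = (27805 + 36813)*((-1/18 - (43/(-6 - 8) - 53)) + 14008) = 64618*((-1/18 - (43/(-14) - 53)) + 14008) = 64618*((-1/18 - (-1/14*43 - 53)) + 14008) = 64618*((-1/18 - (-43/14 - 53)) + 14008) = 64618*((-1/18 - 1*(-785/14)) + 14008) = 64618*((-1/18 + 785/14) + 14008) = 64618*(3529/63 + 14008) = 64618*(886033/63) = 57253680394/63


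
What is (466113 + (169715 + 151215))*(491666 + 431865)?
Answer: 726858608833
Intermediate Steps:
(466113 + (169715 + 151215))*(491666 + 431865) = (466113 + 320930)*923531 = 787043*923531 = 726858608833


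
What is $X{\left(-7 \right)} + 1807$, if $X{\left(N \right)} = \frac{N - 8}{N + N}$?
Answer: $\frac{25313}{14} \approx 1808.1$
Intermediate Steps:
$X{\left(N \right)} = \frac{-8 + N}{2 N}$
$X{\left(-7 \right)} + 1807 = \frac{-8 - 7}{2 \left(-7\right)} + 1807 = \frac{1}{2} \left(- \frac{1}{7}\right) \left(-15\right) + 1807 = \frac{15}{14} + 1807 = \frac{25313}{14}$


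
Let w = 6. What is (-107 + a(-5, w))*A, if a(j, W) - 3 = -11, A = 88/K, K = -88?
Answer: 115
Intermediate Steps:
A = -1 (A = 88/(-88) = 88*(-1/88) = -1)
a(j, W) = -8 (a(j, W) = 3 - 11 = -8)
(-107 + a(-5, w))*A = (-107 - 8)*(-1) = -115*(-1) = 115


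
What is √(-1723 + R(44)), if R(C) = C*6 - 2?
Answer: I*√1461 ≈ 38.223*I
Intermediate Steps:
R(C) = -2 + 6*C (R(C) = 6*C - 2 = -2 + 6*C)
√(-1723 + R(44)) = √(-1723 + (-2 + 6*44)) = √(-1723 + (-2 + 264)) = √(-1723 + 262) = √(-1461) = I*√1461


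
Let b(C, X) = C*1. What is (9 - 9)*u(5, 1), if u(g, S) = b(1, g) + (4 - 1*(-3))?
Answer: 0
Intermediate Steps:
b(C, X) = C
u(g, S) = 8 (u(g, S) = 1 + (4 - 1*(-3)) = 1 + (4 + 3) = 1 + 7 = 8)
(9 - 9)*u(5, 1) = (9 - 9)*8 = 0*8 = 0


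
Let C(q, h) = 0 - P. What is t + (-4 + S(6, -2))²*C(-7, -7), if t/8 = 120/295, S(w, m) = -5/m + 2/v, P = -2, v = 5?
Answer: 16739/2950 ≈ 5.6742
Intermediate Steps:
C(q, h) = 2 (C(q, h) = 0 - 1*(-2) = 0 + 2 = 2)
S(w, m) = ⅖ - 5/m (S(w, m) = -5/m + 2/5 = -5/m + 2*(⅕) = -5/m + ⅖ = ⅖ - 5/m)
t = 192/59 (t = 8*(120/295) = 8*(120*(1/295)) = 8*(24/59) = 192/59 ≈ 3.2542)
t + (-4 + S(6, -2))²*C(-7, -7) = 192/59 + (-4 + (⅖ - 5/(-2)))²*2 = 192/59 + (-4 + (⅖ - 5*(-½)))²*2 = 192/59 + (-4 + (⅖ + 5/2))²*2 = 192/59 + (-4 + 29/10)²*2 = 192/59 + (-11/10)²*2 = 192/59 + (121/100)*2 = 192/59 + 121/50 = 16739/2950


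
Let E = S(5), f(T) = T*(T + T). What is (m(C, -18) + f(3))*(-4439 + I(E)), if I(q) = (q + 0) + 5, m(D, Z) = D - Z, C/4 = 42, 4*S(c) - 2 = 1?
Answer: -904383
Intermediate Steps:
S(c) = ¾ (S(c) = ½ + (¼)*1 = ½ + ¼ = ¾)
f(T) = 2*T² (f(T) = T*(2*T) = 2*T²)
E = ¾ ≈ 0.75000
C = 168 (C = 4*42 = 168)
I(q) = 5 + q (I(q) = q + 5 = 5 + q)
(m(C, -18) + f(3))*(-4439 + I(E)) = ((168 - 1*(-18)) + 2*3²)*(-4439 + (5 + ¾)) = ((168 + 18) + 2*9)*(-4439 + 23/4) = (186 + 18)*(-17733/4) = 204*(-17733/4) = -904383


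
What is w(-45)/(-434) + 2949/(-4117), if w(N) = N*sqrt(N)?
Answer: -2949/4117 + 135*I*sqrt(5)/434 ≈ -0.7163 + 0.69555*I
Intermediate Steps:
w(N) = N**(3/2)
w(-45)/(-434) + 2949/(-4117) = (-45)**(3/2)/(-434) + 2949/(-4117) = -135*I*sqrt(5)*(-1/434) + 2949*(-1/4117) = 135*I*sqrt(5)/434 - 2949/4117 = -2949/4117 + 135*I*sqrt(5)/434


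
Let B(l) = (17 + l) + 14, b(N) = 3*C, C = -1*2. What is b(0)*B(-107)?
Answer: 456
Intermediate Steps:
C = -2
b(N) = -6 (b(N) = 3*(-2) = -6)
B(l) = 31 + l
b(0)*B(-107) = -6*(31 - 107) = -6*(-76) = 456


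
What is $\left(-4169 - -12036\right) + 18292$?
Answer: $26159$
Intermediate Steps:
$\left(-4169 - -12036\right) + 18292 = \left(-4169 + 12036\right) + 18292 = 7867 + 18292 = 26159$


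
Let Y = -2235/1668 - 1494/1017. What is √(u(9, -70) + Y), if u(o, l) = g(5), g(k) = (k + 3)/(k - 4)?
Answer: √5122728101/31414 ≈ 2.2784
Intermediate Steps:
g(k) = (3 + k)/(-4 + k)
u(o, l) = 8 (u(o, l) = (3 + 5)/(-4 + 5) = 8/1 = 1*8 = 8)
Y = -176481/62828 (Y = -2235*1/1668 - 1494*1/1017 = -745/556 - 166/113 = -176481/62828 ≈ -2.8090)
√(u(9, -70) + Y) = √(8 - 176481/62828) = √(326143/62828) = √5122728101/31414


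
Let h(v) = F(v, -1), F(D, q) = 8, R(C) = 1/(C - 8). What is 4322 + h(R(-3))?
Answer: 4330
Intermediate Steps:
R(C) = 1/(-8 + C)
h(v) = 8
4322 + h(R(-3)) = 4322 + 8 = 4330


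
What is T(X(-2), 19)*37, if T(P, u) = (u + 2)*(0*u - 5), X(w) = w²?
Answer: -3885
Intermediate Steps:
T(P, u) = -10 - 5*u (T(P, u) = (2 + u)*(0 - 5) = (2 + u)*(-5) = -10 - 5*u)
T(X(-2), 19)*37 = (-10 - 5*19)*37 = (-10 - 95)*37 = -105*37 = -3885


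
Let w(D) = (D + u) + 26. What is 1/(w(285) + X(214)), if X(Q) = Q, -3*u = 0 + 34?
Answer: 3/1541 ≈ 0.0019468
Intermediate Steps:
u = -34/3 (u = -(0 + 34)/3 = -1/3*34 = -34/3 ≈ -11.333)
w(D) = 44/3 + D (w(D) = (D - 34/3) + 26 = (-34/3 + D) + 26 = 44/3 + D)
1/(w(285) + X(214)) = 1/((44/3 + 285) + 214) = 1/(899/3 + 214) = 1/(1541/3) = 3/1541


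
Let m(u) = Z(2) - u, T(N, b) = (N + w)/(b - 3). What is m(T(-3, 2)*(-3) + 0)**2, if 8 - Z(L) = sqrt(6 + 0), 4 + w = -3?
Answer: (-38 + sqrt(6))**2 ≈ 1263.8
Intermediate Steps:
w = -7 (w = -4 - 3 = -7)
Z(L) = 8 - sqrt(6) (Z(L) = 8 - sqrt(6 + 0) = 8 - sqrt(6))
T(N, b) = (-7 + N)/(-3 + b) (T(N, b) = (N - 7)/(b - 3) = (-7 + N)/(-3 + b))
m(u) = 8 - u - sqrt(6) (m(u) = (8 - sqrt(6)) - u = 8 - u - sqrt(6))
m(T(-3, 2)*(-3) + 0)**2 = (8 - (((-7 - 3)/(-3 + 2))*(-3) + 0) - sqrt(6))**2 = (8 - ((-10/(-1))*(-3) + 0) - sqrt(6))**2 = (8 - (-1*(-10)*(-3) + 0) - sqrt(6))**2 = (8 - (10*(-3) + 0) - sqrt(6))**2 = (8 - (-30 + 0) - sqrt(6))**2 = (8 - 1*(-30) - sqrt(6))**2 = (8 + 30 - sqrt(6))**2 = (38 - sqrt(6))**2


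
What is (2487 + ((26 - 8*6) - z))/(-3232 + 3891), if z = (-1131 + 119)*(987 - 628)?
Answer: 365773/659 ≈ 555.04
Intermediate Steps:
z = -363308 (z = -1012*359 = -363308)
(2487 + ((26 - 8*6) - z))/(-3232 + 3891) = (2487 + ((26 - 8*6) - 1*(-363308)))/(-3232 + 3891) = (2487 + ((26 - 48) + 363308))/659 = (2487 + (-22 + 363308))*(1/659) = (2487 + 363286)*(1/659) = 365773*(1/659) = 365773/659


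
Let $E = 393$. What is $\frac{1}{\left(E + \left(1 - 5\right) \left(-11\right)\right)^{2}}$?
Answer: $\frac{1}{190969} \approx 5.2364 \cdot 10^{-6}$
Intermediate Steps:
$\frac{1}{\left(E + \left(1 - 5\right) \left(-11\right)\right)^{2}} = \frac{1}{\left(393 + \left(1 - 5\right) \left(-11\right)\right)^{2}} = \frac{1}{\left(393 - -44\right)^{2}} = \frac{1}{\left(393 + 44\right)^{2}} = \frac{1}{437^{2}} = \frac{1}{190969}$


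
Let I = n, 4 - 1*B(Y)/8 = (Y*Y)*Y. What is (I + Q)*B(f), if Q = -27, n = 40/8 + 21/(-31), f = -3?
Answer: -5624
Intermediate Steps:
B(Y) = 32 - 8*Y³ (B(Y) = 32 - 8*Y*Y*Y = 32 - 8*Y²*Y = 32 - 8*Y³)
n = 134/31 (n = 40*(⅛) + 21*(-1/31) = 5 - 21/31 = 134/31 ≈ 4.3226)
I = 134/31 ≈ 4.3226
(I + Q)*B(f) = (134/31 - 27)*(32 - 8*(-3)³) = -703*(32 - 8*(-27))/31 = -703*(32 + 216)/31 = -703/31*248 = -5624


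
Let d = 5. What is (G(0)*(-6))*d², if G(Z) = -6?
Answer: 900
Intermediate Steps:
(G(0)*(-6))*d² = -6*(-6)*5² = 36*25 = 900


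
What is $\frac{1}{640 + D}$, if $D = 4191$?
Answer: $\frac{1}{4831} \approx 0.000207$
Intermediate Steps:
$\frac{1}{640 + D} = \frac{1}{640 + 4191} = \frac{1}{4831}$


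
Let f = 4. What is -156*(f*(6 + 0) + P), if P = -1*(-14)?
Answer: -5928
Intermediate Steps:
P = 14
-156*(f*(6 + 0) + P) = -156*(4*(6 + 0) + 14) = -156*(4*6 + 14) = -156*(24 + 14) = -156*38 = -5928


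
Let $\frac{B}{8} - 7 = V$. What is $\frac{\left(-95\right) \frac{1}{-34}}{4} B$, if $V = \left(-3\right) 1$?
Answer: $\frac{380}{17} \approx 22.353$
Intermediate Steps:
$V = -3$
$B = 32$ ($B = 56 + 8 \left(-3\right) = 56 - 24 = 32$)
$\frac{\left(-95\right) \frac{1}{-34}}{4} B = \frac{\left(-95\right) \frac{1}{-34}}{4} \cdot 32 = \left(-95\right) \left(- \frac{1}{34}\right) \frac{1}{4} \cdot 32 = \frac{95}{34} \cdot \frac{1}{4} \cdot 32 = \frac{95}{136} \cdot 32 = \frac{380}{17}$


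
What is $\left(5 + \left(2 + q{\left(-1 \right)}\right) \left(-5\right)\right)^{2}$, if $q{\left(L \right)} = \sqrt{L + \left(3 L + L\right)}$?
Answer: $-100 + 50 i \sqrt{5} \approx -100.0 + 111.8 i$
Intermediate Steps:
$q{\left(L \right)} = \sqrt{5} \sqrt{L}$ ($q{\left(L \right)} = \sqrt{L + 4 L} = \sqrt{5 L} = \sqrt{5} \sqrt{L}$)
$\left(5 + \left(2 + q{\left(-1 \right)}\right) \left(-5\right)\right)^{2} = \left(5 + \left(2 + \sqrt{5} \sqrt{-1}\right) \left(-5\right)\right)^{2} = \left(5 + \left(2 + \sqrt{5} i\right) \left(-5\right)\right)^{2} = \left(5 + \left(2 + i \sqrt{5}\right) \left(-5\right)\right)^{2} = \left(5 - \left(10 + 5 i \sqrt{5}\right)\right)^{2} = \left(-5 - 5 i \sqrt{5}\right)^{2}$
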